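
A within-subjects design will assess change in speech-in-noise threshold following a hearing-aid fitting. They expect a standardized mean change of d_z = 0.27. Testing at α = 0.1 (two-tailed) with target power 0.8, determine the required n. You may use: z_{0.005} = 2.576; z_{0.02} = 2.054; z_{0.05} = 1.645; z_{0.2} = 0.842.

For a paired (one-sample on differences) test: n = ((z_{α/2} + z_β) / d)².
z_{α/2} + z_β = 1.645 + 0.842 = 2.487.
n = (2.487 / 0.27)² = 9.211² = 84.84.
Round up.

n = 85 pairs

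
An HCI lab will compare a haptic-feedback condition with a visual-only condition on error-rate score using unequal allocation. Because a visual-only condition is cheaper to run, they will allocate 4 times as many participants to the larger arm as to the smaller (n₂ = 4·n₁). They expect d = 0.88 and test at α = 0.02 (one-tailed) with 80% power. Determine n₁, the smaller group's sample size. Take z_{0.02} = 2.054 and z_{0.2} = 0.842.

n₁ = 14

With allocation ratio k = n₂/n₁ = 4, Var(x̄₁−x̄₂) = σ²(1/n₁ + 1/(k·n₁)) = σ²·(k+1)/(k·n₁).
So n₁ = (1 + 1/k)·((z_{α} + z_β)/d)² = 1.250 × (2.896/0.88)².
n₁ = 1.250 × 10.83 = 13.5.
Round up: n₁ = 14, giving n₂ = 4 × 14 = 56.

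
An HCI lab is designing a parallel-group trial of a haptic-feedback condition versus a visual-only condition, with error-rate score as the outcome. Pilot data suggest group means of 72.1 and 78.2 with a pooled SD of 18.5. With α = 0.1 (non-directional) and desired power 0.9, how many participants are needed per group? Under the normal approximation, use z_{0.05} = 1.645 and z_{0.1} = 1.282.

n = 158 per group

Cohen's d = |M₁ − M₂| / SD_pooled = |72.1 − 78.2| / 18.5 = 6.1 / 18.5 = 0.330.
For two independent groups with equal n: n = 2·((z_{α/2} + z_β) / d)².
z_{α/2} + z_β = 1.645 + 1.282 = 2.927.
n = 2 × (2.927 / 0.330)² = 2 × 8.870² = 2 × 78.67 = 157.3.
Round up to the next whole participant.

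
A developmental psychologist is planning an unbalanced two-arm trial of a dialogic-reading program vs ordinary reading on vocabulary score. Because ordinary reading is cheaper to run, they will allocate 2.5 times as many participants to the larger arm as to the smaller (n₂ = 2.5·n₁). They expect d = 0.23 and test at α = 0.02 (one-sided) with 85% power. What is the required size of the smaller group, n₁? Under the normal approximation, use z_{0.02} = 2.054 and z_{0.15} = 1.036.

With allocation ratio k = n₂/n₁ = 2.5, Var(x̄₁−x̄₂) = σ²(1/n₁ + 1/(k·n₁)) = σ²·(k+1)/(k·n₁).
So n₁ = (1 + 1/k)·((z_{α} + z_β)/d)² = 1.400 × (3.090/0.23)².
n₁ = 1.400 × 180.49 = 252.7.
Round up: n₁ = 253, giving n₂ = ⌈2.5 × 253⌉ = ⌈632.5⌉ = 633.

n₁ = 253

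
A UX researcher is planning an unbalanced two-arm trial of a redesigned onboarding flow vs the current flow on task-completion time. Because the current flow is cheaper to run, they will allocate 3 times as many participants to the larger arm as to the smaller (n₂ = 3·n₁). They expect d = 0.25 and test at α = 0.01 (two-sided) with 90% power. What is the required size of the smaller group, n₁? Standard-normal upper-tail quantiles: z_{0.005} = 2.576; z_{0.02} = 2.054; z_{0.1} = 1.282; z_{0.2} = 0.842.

With allocation ratio k = n₂/n₁ = 3, Var(x̄₁−x̄₂) = σ²(1/n₁ + 1/(k·n₁)) = σ²·(k+1)/(k·n₁).
So n₁ = (1 + 1/k)·((z_{α/2} + z_β)/d)² = 1.333 × (3.858/0.25)².
n₁ = 1.333 × 238.15 = 317.5.
Round up: n₁ = 318, giving n₂ = 3 × 318 = 954.

n₁ = 318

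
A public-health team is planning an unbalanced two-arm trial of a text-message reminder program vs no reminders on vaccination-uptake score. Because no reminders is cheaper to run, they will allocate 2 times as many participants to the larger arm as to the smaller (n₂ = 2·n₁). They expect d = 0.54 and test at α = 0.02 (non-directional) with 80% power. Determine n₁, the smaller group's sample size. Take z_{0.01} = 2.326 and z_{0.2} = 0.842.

n₁ = 52

With allocation ratio k = n₂/n₁ = 2, Var(x̄₁−x̄₂) = σ²(1/n₁ + 1/(k·n₁)) = σ²·(k+1)/(k·n₁).
So n₁ = (1 + 1/k)·((z_{α/2} + z_β)/d)² = 1.500 × (3.168/0.54)².
n₁ = 1.500 × 34.42 = 51.6.
Round up: n₁ = 52, giving n₂ = 2 × 52 = 104.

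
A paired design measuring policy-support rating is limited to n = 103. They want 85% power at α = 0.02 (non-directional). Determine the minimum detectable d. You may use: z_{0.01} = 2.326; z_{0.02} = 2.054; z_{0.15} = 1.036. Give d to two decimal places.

d_min ≈ 0.33

For a single sample (or paired design) of n = 103: d_min = (z_{α/2} + z_β)/√n.
z-sum = 2.326 + 1.036 = 3.362.
d_min = 3.362 / √103 = 3.362 / 10.149 = 0.331.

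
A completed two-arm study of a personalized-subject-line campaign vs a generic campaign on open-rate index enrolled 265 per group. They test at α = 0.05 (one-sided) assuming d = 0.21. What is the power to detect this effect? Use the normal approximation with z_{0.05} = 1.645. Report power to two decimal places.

For two equal groups, power = Φ(d·√(n/2) − z_{α}).
d·√(n/2) = 0.21 × √(265/2) = 0.21 × 11.511 = 2.417.
z_β = 2.417 − 1.645 = 0.772.
Power = Φ(0.772) = 0.780.

power ≈ 0.78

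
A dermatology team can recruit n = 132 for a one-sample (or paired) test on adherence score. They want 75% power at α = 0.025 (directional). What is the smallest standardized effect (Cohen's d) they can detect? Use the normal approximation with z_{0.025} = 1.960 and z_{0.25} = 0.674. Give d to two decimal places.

For a single sample (or paired design) of n = 132: d_min = (z_{α} + z_β)/√n.
z-sum = 1.960 + 0.674 = 2.634.
d_min = 2.634 / √132 = 2.634 / 11.489 = 0.229.

d_min ≈ 0.23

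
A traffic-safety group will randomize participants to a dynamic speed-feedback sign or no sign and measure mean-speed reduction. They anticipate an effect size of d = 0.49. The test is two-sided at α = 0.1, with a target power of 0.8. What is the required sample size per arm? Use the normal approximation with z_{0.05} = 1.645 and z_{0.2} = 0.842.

n = 52 per group

For two independent groups with equal n: n = 2·((z_{α/2} + z_β) / d)².
z_{α/2} + z_β = 1.645 + 0.842 = 2.487.
n = 2 × (2.487 / 0.49)² = 2 × 5.076² = 2 × 25.76 = 51.5.
Round up to the next whole participant.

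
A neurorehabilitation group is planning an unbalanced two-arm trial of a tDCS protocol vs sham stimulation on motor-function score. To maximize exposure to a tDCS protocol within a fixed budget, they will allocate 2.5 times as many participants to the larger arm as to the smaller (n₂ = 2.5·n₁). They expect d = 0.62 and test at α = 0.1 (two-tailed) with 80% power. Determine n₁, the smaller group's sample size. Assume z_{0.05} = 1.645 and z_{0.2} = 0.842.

With allocation ratio k = n₂/n₁ = 2.5, Var(x̄₁−x̄₂) = σ²(1/n₁ + 1/(k·n₁)) = σ²·(k+1)/(k·n₁).
So n₁ = (1 + 1/k)·((z_{α/2} + z_β)/d)² = 1.400 × (2.487/0.62)².
n₁ = 1.400 × 16.09 = 22.5.
Round up: n₁ = 23, giving n₂ = ⌈2.5 × 23⌉ = ⌈57.5⌉ = 58.

n₁ = 23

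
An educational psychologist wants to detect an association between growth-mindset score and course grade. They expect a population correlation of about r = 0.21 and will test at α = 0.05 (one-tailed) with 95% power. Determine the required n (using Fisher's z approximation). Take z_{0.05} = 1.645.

n = 242

Fisher's z: C = ½·ln((1+r)/(1−r)) = ½·ln(1.5316) = 0.2132.
n = ((z_{α} + z_β)/C)² + 3.
(1.645 + 1.645) / 0.2132 = 3.290 / 0.2132 = 15.432.
n = 15.432² + 3 = 238.13 + 3 = 241.1.
Round up.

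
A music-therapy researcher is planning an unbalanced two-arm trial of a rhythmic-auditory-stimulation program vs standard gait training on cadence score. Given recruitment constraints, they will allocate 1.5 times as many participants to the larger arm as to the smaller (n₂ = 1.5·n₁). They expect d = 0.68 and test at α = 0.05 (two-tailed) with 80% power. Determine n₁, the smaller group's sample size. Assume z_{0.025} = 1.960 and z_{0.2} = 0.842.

n₁ = 29

With allocation ratio k = n₂/n₁ = 1.5, Var(x̄₁−x̄₂) = σ²(1/n₁ + 1/(k·n₁)) = σ²·(k+1)/(k·n₁).
So n₁ = (1 + 1/k)·((z_{α/2} + z_β)/d)² = 1.667 × (2.802/0.68)².
n₁ = 1.667 × 16.98 = 28.3.
Round up: n₁ = 29, giving n₂ = ⌈1.5 × 29⌉ = ⌈43.5⌉ = 44.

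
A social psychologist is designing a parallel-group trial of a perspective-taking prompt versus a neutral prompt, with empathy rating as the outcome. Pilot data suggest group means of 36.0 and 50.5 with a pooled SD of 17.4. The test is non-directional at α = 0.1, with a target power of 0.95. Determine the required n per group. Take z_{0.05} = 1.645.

n = 32 per group

Cohen's d = |M₁ − M₂| / SD_pooled = |36.0 − 50.5| / 17.4 = 14.5 / 17.4 = 0.833.
For two independent groups with equal n: n = 2·((z_{α/2} + z_β) / d)².
z_{α/2} + z_β = 1.645 + 1.645 = 3.290.
n = 2 × (3.290 / 0.833)² = 2 × 3.950² = 2 × 15.60 = 31.2.
Round up to the next whole participant.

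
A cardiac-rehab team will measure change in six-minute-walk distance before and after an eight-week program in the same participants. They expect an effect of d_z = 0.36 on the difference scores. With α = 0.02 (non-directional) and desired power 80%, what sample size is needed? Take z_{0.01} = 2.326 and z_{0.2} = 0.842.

For a paired (one-sample on differences) test: n = ((z_{α/2} + z_β) / d)².
z_{α/2} + z_β = 2.326 + 0.842 = 3.168.
n = (3.168 / 0.36)² = 8.800² = 77.44.
Round up.

n = 78 pairs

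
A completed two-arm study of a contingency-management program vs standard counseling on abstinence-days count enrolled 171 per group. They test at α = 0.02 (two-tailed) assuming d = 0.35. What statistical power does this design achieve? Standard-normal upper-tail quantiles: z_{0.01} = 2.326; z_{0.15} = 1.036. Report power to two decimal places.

power ≈ 0.82

For two equal groups, power = Φ(d·√(n/2) − z_{α/2}).
d·√(n/2) = 0.35 × √(171/2) = 0.35 × 9.247 = 3.236.
z_β = 3.236 − 2.326 = 0.910.
Power = Φ(0.910) = 0.819.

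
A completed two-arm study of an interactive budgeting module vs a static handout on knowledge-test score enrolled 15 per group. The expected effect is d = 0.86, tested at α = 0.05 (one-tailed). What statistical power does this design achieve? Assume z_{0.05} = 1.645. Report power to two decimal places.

power ≈ 0.76

For two equal groups, power = Φ(d·√(n/2) − z_{α}).
d·√(n/2) = 0.86 × √(15/2) = 0.86 × 2.739 = 2.355.
z_β = 2.355 − 1.645 = 0.710.
Power = Φ(0.710) = 0.761.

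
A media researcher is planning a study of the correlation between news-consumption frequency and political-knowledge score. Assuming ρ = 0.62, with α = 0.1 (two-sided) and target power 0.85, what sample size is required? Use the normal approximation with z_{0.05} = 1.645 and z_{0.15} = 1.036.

Fisher's z: C = ½·ln((1+r)/(1−r)) = ½·ln(4.2632) = 0.7250.
n = ((z_{α/2} + z_β)/C)² + 3.
(1.645 + 1.036) / 0.7250 = 2.681 / 0.7250 = 3.698.
n = 3.698² + 3 = 13.67 + 3 = 16.7.
Round up.

n = 17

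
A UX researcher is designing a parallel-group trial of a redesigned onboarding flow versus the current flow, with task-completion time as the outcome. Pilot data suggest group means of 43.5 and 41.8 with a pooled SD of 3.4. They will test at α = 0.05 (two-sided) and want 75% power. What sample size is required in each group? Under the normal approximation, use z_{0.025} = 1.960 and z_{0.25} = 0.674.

n = 56 per group

Cohen's d = |M₁ − M₂| / SD_pooled = |43.5 − 41.8| / 3.4 = 1.7 / 3.4 = 0.500.
For two independent groups with equal n: n = 2·((z_{α/2} + z_β) / d)².
z_{α/2} + z_β = 1.960 + 0.674 = 2.634.
n = 2 × (2.634 / 0.500)² = 2 × 5.268² = 2 × 27.75 = 55.5.
Round up to the next whole participant.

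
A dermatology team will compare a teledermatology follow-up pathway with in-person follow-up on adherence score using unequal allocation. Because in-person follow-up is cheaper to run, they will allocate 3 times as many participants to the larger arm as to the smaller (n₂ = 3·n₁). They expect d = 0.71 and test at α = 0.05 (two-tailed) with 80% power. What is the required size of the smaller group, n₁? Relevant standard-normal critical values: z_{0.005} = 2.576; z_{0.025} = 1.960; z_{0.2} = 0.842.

With allocation ratio k = n₂/n₁ = 3, Var(x̄₁−x̄₂) = σ²(1/n₁ + 1/(k·n₁)) = σ²·(k+1)/(k·n₁).
So n₁ = (1 + 1/k)·((z_{α/2} + z_β)/d)² = 1.333 × (2.802/0.71)².
n₁ = 1.333 × 15.57 = 20.8.
Round up: n₁ = 21, giving n₂ = 3 × 21 = 63.

n₁ = 21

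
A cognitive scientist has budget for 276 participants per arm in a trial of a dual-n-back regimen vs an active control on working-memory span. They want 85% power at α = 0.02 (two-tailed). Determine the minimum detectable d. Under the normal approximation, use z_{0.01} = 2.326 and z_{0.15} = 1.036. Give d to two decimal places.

For two independent groups of n = 276 each: d_min = (z_{α/2} + z_β)·√(2/n).
z-sum = 2.326 + 1.036 = 3.362.
d_min = 3.362 × √(2/276) = 3.362 × 0.0851 = 0.286.

d_min ≈ 0.29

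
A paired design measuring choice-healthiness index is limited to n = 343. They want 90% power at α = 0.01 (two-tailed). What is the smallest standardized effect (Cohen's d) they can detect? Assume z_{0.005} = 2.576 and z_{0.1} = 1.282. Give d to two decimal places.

d_min ≈ 0.21

For a single sample (or paired design) of n = 343: d_min = (z_{α/2} + z_β)/√n.
z-sum = 2.576 + 1.282 = 3.858.
d_min = 3.858 / √343 = 3.858 / 18.520 = 0.208.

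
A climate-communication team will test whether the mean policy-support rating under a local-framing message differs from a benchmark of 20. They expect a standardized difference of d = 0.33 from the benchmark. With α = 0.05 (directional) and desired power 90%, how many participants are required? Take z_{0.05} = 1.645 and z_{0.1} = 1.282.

For a one-sample test: n = ((z_{α} + z_β) / d)².
z_{α} + z_β = 1.645 + 1.282 = 2.927.
n = (2.927 / 0.33)² = 8.870² = 78.67.
Round up.

n = 79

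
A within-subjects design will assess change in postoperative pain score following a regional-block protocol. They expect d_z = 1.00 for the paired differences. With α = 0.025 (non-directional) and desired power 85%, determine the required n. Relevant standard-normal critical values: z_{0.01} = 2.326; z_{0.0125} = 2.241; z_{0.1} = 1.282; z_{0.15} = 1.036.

For a paired (one-sample on differences) test: n = ((z_{α/2} + z_β) / d)².
z_{α/2} + z_β = 2.241 + 1.036 = 3.277.
n = (3.277 / 1.00)² = 3.277² = 10.74.
Round up.

n = 11 pairs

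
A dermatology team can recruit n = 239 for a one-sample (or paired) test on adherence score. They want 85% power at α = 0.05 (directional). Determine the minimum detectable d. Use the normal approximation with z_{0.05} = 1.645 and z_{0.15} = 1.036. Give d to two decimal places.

d_min ≈ 0.17

For a single sample (or paired design) of n = 239: d_min = (z_{α} + z_β)/√n.
z-sum = 1.645 + 1.036 = 2.681.
d_min = 2.681 / √239 = 2.681 / 15.460 = 0.173.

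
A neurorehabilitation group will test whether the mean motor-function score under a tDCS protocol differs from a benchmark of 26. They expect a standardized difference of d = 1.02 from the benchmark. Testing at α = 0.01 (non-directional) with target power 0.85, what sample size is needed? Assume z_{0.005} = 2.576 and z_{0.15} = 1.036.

For a one-sample test: n = ((z_{α/2} + z_β) / d)².
z_{α/2} + z_β = 2.576 + 1.036 = 3.612.
n = (3.612 / 1.02)² = 3.541² = 12.54.
Round up.

n = 13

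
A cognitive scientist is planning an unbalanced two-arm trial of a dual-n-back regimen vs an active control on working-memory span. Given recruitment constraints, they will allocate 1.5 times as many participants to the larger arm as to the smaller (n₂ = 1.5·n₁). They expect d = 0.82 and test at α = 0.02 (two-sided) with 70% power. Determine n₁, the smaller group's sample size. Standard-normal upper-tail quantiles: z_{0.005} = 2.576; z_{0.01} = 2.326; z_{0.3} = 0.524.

n₁ = 21

With allocation ratio k = n₂/n₁ = 1.5, Var(x̄₁−x̄₂) = σ²(1/n₁ + 1/(k·n₁)) = σ²·(k+1)/(k·n₁).
So n₁ = (1 + 1/k)·((z_{α/2} + z_β)/d)² = 1.667 × (2.850/0.82)².
n₁ = 1.667 × 12.08 = 20.1.
Round up: n₁ = 21, giving n₂ = ⌈1.5 × 21⌉ = ⌈31.5⌉ = 32.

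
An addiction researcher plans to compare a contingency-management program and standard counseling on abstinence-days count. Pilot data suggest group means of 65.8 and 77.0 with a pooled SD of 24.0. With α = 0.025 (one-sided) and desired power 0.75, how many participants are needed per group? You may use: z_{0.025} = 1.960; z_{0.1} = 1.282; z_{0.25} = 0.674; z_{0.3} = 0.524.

Cohen's d = |M₁ − M₂| / SD_pooled = |65.8 − 77.0| / 24.0 = 11.2 / 24.0 = 0.467.
For two independent groups with equal n: n = 2·((z_{α} + z_β) / d)².
z_{α} + z_β = 1.960 + 0.674 = 2.634.
n = 2 × (2.634 / 0.467)² = 2 × 5.640² = 2 × 31.81 = 63.6.
Round up to the next whole participant.

n = 64 per group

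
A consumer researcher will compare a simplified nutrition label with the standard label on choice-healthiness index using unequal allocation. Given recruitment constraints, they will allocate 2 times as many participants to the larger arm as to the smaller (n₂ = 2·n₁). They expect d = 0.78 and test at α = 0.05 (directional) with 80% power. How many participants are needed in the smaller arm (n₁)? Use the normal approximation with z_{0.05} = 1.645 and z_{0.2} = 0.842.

With allocation ratio k = n₂/n₁ = 2, Var(x̄₁−x̄₂) = σ²(1/n₁ + 1/(k·n₁)) = σ²·(k+1)/(k·n₁).
So n₁ = (1 + 1/k)·((z_{α} + z_β)/d)² = 1.500 × (2.487/0.78)².
n₁ = 1.500 × 10.17 = 15.2.
Round up: n₁ = 16, giving n₂ = 2 × 16 = 32.

n₁ = 16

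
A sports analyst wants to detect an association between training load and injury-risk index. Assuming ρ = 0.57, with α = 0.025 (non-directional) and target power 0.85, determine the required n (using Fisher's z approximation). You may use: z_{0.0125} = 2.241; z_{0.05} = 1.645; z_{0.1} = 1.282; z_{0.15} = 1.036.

n = 29

Fisher's z: C = ½·ln((1+r)/(1−r)) = ½·ln(3.6512) = 0.6475.
n = ((z_{α/2} + z_β)/C)² + 3.
(2.241 + 1.036) / 0.6475 = 3.277 / 0.6475 = 5.061.
n = 5.061² + 3 = 25.61 + 3 = 28.6.
Round up.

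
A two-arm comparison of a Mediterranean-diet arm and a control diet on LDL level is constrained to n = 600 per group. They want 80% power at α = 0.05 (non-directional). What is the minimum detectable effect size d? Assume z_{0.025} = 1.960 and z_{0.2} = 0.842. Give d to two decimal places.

For two independent groups of n = 600 each: d_min = (z_{α/2} + z_β)·√(2/n).
z-sum = 1.960 + 0.842 = 2.802.
d_min = 2.802 × √(2/600) = 2.802 × 0.0577 = 0.162.

d_min ≈ 0.16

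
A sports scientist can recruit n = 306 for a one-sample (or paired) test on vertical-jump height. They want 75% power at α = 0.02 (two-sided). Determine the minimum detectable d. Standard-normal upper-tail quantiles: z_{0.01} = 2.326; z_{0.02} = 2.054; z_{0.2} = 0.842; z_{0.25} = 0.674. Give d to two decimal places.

d_min ≈ 0.17

For a single sample (or paired design) of n = 306: d_min = (z_{α/2} + z_β)/√n.
z-sum = 2.326 + 0.674 = 3.000.
d_min = 3.000 / √306 = 3.000 / 17.493 = 0.171.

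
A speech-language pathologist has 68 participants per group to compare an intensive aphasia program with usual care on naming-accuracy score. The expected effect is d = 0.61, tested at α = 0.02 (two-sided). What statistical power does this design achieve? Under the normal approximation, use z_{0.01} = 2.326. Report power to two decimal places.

For two equal groups, power = Φ(d·√(n/2) − z_{α/2}).
d·√(n/2) = 0.61 × √(68/2) = 0.61 × 5.831 = 3.557.
z_β = 3.557 − 2.326 = 1.231.
Power = Φ(1.231) = 0.891.

power ≈ 0.89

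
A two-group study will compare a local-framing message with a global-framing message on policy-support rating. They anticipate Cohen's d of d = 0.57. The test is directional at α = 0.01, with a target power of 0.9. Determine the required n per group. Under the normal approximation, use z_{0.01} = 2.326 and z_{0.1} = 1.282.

n = 81 per group

For two independent groups with equal n: n = 2·((z_{α} + z_β) / d)².
z_{α} + z_β = 2.326 + 1.282 = 3.608.
n = 2 × (3.608 / 0.57)² = 2 × 6.330² = 2 × 40.07 = 80.1.
Round up to the next whole participant.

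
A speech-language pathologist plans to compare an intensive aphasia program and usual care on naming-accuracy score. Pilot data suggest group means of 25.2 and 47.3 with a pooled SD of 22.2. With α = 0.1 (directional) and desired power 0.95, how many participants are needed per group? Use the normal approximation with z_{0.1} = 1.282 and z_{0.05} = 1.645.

Cohen's d = |M₁ − M₂| / SD_pooled = |25.2 − 47.3| / 22.2 = 22.1 / 22.2 = 0.995.
For two independent groups with equal n: n = 2·((z_{α} + z_β) / d)².
z_{α} + z_β = 1.282 + 1.645 = 2.927.
n = 2 × (2.927 / 0.995)² = 2 × 2.942² = 2 × 8.65 = 17.3.
Round up to the next whole participant.

n = 18 per group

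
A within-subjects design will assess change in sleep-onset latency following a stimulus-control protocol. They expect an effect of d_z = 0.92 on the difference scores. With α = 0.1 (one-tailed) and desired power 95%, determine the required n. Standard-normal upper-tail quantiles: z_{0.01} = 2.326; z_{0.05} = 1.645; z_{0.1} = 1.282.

For a paired (one-sample on differences) test: n = ((z_{α} + z_β) / d)².
z_{α} + z_β = 1.282 + 1.645 = 2.927.
n = (2.927 / 0.92)² = 3.182² = 10.12.
Round up.

n = 11 pairs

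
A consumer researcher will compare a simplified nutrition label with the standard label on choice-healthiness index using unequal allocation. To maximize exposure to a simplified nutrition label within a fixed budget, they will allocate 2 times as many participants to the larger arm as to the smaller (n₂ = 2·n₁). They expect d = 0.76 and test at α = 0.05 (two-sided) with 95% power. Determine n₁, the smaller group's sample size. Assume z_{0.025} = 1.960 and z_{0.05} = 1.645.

n₁ = 34

With allocation ratio k = n₂/n₁ = 2, Var(x̄₁−x̄₂) = σ²(1/n₁ + 1/(k·n₁)) = σ²·(k+1)/(k·n₁).
So n₁ = (1 + 1/k)·((z_{α/2} + z_β)/d)² = 1.500 × (3.605/0.76)².
n₁ = 1.500 × 22.50 = 33.8.
Round up: n₁ = 34, giving n₂ = 2 × 34 = 68.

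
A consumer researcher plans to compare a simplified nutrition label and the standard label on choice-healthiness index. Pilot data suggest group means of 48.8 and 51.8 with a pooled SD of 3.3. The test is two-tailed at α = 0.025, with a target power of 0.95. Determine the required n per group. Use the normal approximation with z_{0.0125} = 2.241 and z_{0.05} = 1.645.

Cohen's d = |M₁ − M₂| / SD_pooled = |48.8 − 51.8| / 3.3 = 3.0 / 3.3 = 0.909.
For two independent groups with equal n: n = 2·((z_{α/2} + z_β) / d)².
z_{α/2} + z_β = 2.241 + 1.645 = 3.886.
n = 2 × (3.886 / 0.909)² = 2 × 4.275² = 2 × 18.28 = 36.6.
Round up to the next whole participant.

n = 37 per group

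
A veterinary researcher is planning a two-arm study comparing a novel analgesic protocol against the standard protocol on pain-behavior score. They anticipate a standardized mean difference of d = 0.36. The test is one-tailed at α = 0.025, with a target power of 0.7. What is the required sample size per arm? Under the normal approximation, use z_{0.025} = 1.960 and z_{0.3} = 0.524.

For two independent groups with equal n: n = 2·((z_{α} + z_β) / d)².
z_{α} + z_β = 1.960 + 0.524 = 2.484.
n = 2 × (2.484 / 0.36)² = 2 × 6.900² = 2 × 47.61 = 95.2.
Round up to the next whole participant.

n = 96 per group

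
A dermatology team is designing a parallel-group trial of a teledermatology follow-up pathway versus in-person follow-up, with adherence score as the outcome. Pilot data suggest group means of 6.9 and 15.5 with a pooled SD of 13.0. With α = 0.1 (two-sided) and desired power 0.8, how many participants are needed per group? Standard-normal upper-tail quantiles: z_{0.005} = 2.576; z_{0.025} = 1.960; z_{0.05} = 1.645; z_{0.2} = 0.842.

n = 29 per group

Cohen's d = |M₁ − M₂| / SD_pooled = |6.9 − 15.5| / 13.0 = 8.6 / 13.0 = 0.662.
For two independent groups with equal n: n = 2·((z_{α/2} + z_β) / d)².
z_{α/2} + z_β = 1.645 + 0.842 = 2.487.
n = 2 × (2.487 / 0.662)² = 2 × 3.757² = 2 × 14.11 = 28.2.
Round up to the next whole participant.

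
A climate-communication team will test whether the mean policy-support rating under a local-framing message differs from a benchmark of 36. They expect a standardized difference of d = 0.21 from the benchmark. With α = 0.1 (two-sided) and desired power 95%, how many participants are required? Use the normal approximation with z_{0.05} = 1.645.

For a one-sample test: n = ((z_{α/2} + z_β) / d)².
z_{α/2} + z_β = 1.645 + 1.645 = 3.290.
n = (3.290 / 0.21)² = 15.667² = 245.44.
Round up.

n = 246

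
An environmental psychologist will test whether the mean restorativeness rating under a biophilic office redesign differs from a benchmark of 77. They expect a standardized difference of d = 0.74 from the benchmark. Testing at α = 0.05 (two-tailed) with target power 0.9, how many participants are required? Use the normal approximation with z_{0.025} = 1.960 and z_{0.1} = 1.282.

n = 20

For a one-sample test: n = ((z_{α/2} + z_β) / d)².
z_{α/2} + z_β = 1.960 + 1.282 = 3.242.
n = (3.242 / 0.74)² = 4.381² = 19.19.
Round up.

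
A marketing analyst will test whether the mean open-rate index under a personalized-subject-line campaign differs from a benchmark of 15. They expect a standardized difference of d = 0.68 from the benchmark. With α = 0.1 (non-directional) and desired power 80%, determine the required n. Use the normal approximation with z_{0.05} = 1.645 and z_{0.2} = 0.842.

For a one-sample test: n = ((z_{α/2} + z_β) / d)².
z_{α/2} + z_β = 1.645 + 0.842 = 2.487.
n = (2.487 / 0.68)² = 3.657² = 13.38.
Round up.

n = 14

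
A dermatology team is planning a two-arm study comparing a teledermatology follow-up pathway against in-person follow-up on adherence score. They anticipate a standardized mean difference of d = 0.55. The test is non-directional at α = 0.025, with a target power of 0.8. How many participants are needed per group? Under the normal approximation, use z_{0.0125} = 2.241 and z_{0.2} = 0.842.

n = 63 per group

For two independent groups with equal n: n = 2·((z_{α/2} + z_β) / d)².
z_{α/2} + z_β = 2.241 + 0.842 = 3.083.
n = 2 × (3.083 / 0.55)² = 2 × 5.605² = 2 × 31.42 = 62.8.
Round up to the next whole participant.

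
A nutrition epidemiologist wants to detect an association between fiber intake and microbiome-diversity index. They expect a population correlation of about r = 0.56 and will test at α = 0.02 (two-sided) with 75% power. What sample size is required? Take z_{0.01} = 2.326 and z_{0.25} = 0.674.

n = 26

Fisher's z: C = ½·ln((1+r)/(1−r)) = ½·ln(3.5455) = 0.6328.
n = ((z_{α/2} + z_β)/C)² + 3.
(2.326 + 0.674) / 0.6328 = 3.000 / 0.6328 = 4.741.
n = 4.741² + 3 = 22.48 + 3 = 25.5.
Round up.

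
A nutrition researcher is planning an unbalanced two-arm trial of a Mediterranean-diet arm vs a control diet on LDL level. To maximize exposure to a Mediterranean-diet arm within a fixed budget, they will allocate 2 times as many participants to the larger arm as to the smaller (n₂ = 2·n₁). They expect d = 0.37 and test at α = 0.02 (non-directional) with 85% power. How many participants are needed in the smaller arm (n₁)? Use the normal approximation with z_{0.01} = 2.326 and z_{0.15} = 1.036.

n₁ = 124

With allocation ratio k = n₂/n₁ = 2, Var(x̄₁−x̄₂) = σ²(1/n₁ + 1/(k·n₁)) = σ²·(k+1)/(k·n₁).
So n₁ = (1 + 1/k)·((z_{α/2} + z_β)/d)² = 1.500 × (3.362/0.37)².
n₁ = 1.500 × 82.56 = 123.8.
Round up: n₁ = 124, giving n₂ = 2 × 124 = 248.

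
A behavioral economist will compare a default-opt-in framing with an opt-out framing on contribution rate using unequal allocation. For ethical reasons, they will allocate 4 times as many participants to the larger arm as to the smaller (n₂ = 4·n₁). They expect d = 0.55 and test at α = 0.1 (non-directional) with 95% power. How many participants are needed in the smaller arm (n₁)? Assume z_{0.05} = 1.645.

n₁ = 45

With allocation ratio k = n₂/n₁ = 4, Var(x̄₁−x̄₂) = σ²(1/n₁ + 1/(k·n₁)) = σ²·(k+1)/(k·n₁).
So n₁ = (1 + 1/k)·((z_{α/2} + z_β)/d)² = 1.250 × (3.290/0.55)².
n₁ = 1.250 × 35.78 = 44.7.
Round up: n₁ = 45, giving n₂ = 4 × 45 = 180.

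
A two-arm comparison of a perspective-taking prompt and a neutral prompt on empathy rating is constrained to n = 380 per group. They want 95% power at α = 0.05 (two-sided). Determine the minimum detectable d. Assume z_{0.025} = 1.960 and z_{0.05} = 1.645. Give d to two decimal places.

For two independent groups of n = 380 each: d_min = (z_{α/2} + z_β)·√(2/n).
z-sum = 1.960 + 1.645 = 3.605.
d_min = 3.605 × √(2/380) = 3.605 × 0.0725 = 0.262.

d_min ≈ 0.26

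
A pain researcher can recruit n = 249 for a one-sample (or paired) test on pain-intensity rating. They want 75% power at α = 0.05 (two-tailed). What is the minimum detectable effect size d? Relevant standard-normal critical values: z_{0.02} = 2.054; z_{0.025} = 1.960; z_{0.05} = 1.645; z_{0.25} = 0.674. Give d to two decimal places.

d_min ≈ 0.17

For a single sample (or paired design) of n = 249: d_min = (z_{α/2} + z_β)/√n.
z-sum = 1.960 + 0.674 = 2.634.
d_min = 2.634 / √249 = 2.634 / 15.780 = 0.167.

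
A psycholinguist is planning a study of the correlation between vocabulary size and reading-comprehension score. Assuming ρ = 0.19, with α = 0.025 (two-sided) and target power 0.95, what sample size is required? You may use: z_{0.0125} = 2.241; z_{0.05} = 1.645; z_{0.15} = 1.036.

Fisher's z: C = ½·ln((1+r)/(1−r)) = ½·ln(1.4691) = 0.1923.
n = ((z_{α/2} + z_β)/C)² + 3.
(2.241 + 1.645) / 0.1923 = 3.886 / 0.1923 = 20.208.
n = 20.208² + 3 = 408.36 + 3 = 411.4.
Round up.

n = 412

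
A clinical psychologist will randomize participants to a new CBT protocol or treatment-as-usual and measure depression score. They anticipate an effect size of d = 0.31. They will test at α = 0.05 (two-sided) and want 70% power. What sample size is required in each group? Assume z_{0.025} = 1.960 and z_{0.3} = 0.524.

For two independent groups with equal n: n = 2·((z_{α/2} + z_β) / d)².
z_{α/2} + z_β = 1.960 + 0.524 = 2.484.
n = 2 × (2.484 / 0.31)² = 2 × 8.013² = 2 × 64.21 = 128.4.
Round up to the next whole participant.

n = 129 per group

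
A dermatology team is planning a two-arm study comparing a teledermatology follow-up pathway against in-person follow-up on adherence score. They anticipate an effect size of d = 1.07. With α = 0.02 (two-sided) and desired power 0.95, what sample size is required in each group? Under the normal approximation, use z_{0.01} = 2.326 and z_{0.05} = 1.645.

n = 28 per group

For two independent groups with equal n: n = 2·((z_{α/2} + z_β) / d)².
z_{α/2} + z_β = 2.326 + 1.645 = 3.971.
n = 2 × (3.971 / 1.07)² = 2 × 3.711² = 2 × 13.77 = 27.5.
Round up to the next whole participant.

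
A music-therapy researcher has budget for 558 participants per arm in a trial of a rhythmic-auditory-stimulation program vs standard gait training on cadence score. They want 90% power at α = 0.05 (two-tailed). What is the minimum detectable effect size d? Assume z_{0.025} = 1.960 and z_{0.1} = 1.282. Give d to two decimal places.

d_min ≈ 0.19

For two independent groups of n = 558 each: d_min = (z_{α/2} + z_β)·√(2/n).
z-sum = 1.960 + 1.282 = 3.242.
d_min = 3.242 × √(2/558) = 3.242 × 0.0599 = 0.194.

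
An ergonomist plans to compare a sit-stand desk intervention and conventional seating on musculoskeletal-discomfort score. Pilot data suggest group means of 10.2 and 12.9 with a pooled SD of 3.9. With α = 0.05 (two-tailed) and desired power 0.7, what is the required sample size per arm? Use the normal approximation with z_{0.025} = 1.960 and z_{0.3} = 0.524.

n = 26 per group

Cohen's d = |M₁ − M₂| / SD_pooled = |10.2 − 12.9| / 3.9 = 2.7 / 3.9 = 0.692.
For two independent groups with equal n: n = 2·((z_{α/2} + z_β) / d)².
z_{α/2} + z_β = 1.960 + 0.524 = 2.484.
n = 2 × (2.484 / 0.692)² = 2 × 3.590² = 2 × 12.89 = 25.8.
Round up to the next whole participant.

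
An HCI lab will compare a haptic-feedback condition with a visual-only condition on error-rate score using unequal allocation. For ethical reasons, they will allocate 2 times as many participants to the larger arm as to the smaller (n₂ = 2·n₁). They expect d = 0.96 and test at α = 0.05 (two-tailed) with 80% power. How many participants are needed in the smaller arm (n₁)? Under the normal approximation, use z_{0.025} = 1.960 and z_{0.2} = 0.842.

With allocation ratio k = n₂/n₁ = 2, Var(x̄₁−x̄₂) = σ²(1/n₁ + 1/(k·n₁)) = σ²·(k+1)/(k·n₁).
So n₁ = (1 + 1/k)·((z_{α/2} + z_β)/d)² = 1.500 × (2.802/0.96)².
n₁ = 1.500 × 8.52 = 12.8.
Round up: n₁ = 13, giving n₂ = 2 × 13 = 26.

n₁ = 13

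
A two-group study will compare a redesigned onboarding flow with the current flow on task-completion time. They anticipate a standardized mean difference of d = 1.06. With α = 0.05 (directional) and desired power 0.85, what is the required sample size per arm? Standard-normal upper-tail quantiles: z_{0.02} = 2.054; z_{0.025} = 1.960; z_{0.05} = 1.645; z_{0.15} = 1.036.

For two independent groups with equal n: n = 2·((z_{α} + z_β) / d)².
z_{α} + z_β = 1.645 + 1.036 = 2.681.
n = 2 × (2.681 / 1.06)² = 2 × 2.529² = 2 × 6.40 = 12.8.
Round up to the next whole participant.

n = 13 per group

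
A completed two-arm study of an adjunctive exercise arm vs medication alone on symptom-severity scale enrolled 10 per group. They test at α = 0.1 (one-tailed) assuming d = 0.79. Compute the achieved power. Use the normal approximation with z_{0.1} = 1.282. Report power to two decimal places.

power ≈ 0.69

For two equal groups, power = Φ(d·√(n/2) − z_{α}).
d·√(n/2) = 0.79 × √(10/2) = 0.79 × 2.236 = 1.766.
z_β = 1.766 − 1.282 = 0.484.
Power = Φ(0.484) = 0.686.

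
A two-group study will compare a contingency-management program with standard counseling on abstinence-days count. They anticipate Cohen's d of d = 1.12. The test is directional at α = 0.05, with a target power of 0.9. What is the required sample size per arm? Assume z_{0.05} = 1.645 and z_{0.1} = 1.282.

n = 14 per group

For two independent groups with equal n: n = 2·((z_{α} + z_β) / d)².
z_{α} + z_β = 1.645 + 1.282 = 2.927.
n = 2 × (2.927 / 1.12)² = 2 × 2.613² = 2 × 6.83 = 13.7.
Round up to the next whole participant.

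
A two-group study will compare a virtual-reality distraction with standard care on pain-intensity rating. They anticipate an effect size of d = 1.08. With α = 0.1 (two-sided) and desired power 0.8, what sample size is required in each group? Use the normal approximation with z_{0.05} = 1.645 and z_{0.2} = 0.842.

For two independent groups with equal n: n = 2·((z_{α/2} + z_β) / d)².
z_{α/2} + z_β = 1.645 + 0.842 = 2.487.
n = 2 × (2.487 / 1.08)² = 2 × 2.303² = 2 × 5.30 = 10.6.
Round up to the next whole participant.

n = 11 per group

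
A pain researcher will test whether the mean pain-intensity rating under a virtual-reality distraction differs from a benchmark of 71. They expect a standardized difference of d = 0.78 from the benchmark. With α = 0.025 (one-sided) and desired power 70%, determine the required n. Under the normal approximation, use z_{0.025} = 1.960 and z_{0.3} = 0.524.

n = 11

For a one-sample test: n = ((z_{α} + z_β) / d)².
z_{α} + z_β = 1.960 + 0.524 = 2.484.
n = (2.484 / 0.78)² = 3.185² = 10.14.
Round up.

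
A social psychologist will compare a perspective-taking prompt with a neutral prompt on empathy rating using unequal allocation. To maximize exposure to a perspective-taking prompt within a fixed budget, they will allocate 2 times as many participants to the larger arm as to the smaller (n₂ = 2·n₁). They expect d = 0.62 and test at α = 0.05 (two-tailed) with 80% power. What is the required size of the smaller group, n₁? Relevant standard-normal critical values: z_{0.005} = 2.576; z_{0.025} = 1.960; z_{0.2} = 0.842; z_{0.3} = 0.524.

With allocation ratio k = n₂/n₁ = 2, Var(x̄₁−x̄₂) = σ²(1/n₁ + 1/(k·n₁)) = σ²·(k+1)/(k·n₁).
So n₁ = (1 + 1/k)·((z_{α/2} + z_β)/d)² = 1.500 × (2.802/0.62)².
n₁ = 1.500 × 20.42 = 30.6.
Round up: n₁ = 31, giving n₂ = 2 × 31 = 62.

n₁ = 31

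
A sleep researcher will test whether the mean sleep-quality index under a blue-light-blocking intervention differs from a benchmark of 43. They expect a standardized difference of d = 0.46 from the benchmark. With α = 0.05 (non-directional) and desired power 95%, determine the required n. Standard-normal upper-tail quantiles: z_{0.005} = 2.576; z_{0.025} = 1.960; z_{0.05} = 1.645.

n = 62

For a one-sample test: n = ((z_{α/2} + z_β) / d)².
z_{α/2} + z_β = 1.960 + 1.645 = 3.605.
n = (3.605 / 0.46)² = 7.837² = 61.42.
Round up.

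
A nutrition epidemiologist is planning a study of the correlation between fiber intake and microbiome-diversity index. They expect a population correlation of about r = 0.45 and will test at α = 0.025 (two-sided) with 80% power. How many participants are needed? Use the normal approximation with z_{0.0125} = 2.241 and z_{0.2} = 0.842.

n = 44

Fisher's z: C = ½·ln((1+r)/(1−r)) = ½·ln(2.6364) = 0.4847.
n = ((z_{α/2} + z_β)/C)² + 3.
(2.241 + 0.842) / 0.4847 = 3.083 / 0.4847 = 6.361.
n = 6.361² + 3 = 40.46 + 3 = 43.5.
Round up.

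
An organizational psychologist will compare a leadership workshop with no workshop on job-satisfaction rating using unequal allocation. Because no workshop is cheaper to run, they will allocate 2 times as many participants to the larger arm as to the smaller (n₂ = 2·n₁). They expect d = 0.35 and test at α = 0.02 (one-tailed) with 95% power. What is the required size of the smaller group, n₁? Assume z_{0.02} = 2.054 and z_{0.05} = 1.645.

n₁ = 168

With allocation ratio k = n₂/n₁ = 2, Var(x̄₁−x̄₂) = σ²(1/n₁ + 1/(k·n₁)) = σ²·(k+1)/(k·n₁).
So n₁ = (1 + 1/k)·((z_{α} + z_β)/d)² = 1.500 × (3.699/0.35)².
n₁ = 1.500 × 111.69 = 167.5.
Round up: n₁ = 168, giving n₂ = 2 × 168 = 336.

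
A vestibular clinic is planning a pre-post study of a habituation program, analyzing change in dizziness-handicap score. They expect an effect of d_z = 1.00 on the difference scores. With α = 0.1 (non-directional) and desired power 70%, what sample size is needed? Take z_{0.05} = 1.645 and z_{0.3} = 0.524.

For a paired (one-sample on differences) test: n = ((z_{α/2} + z_β) / d)².
z_{α/2} + z_β = 1.645 + 0.524 = 2.169.
n = (2.169 / 1.00)² = 2.169² = 4.70.
Round up.

n = 5 pairs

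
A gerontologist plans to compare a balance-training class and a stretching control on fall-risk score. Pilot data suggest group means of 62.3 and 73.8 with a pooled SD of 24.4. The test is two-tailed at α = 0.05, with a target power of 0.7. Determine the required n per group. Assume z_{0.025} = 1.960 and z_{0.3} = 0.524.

Cohen's d = |M₁ − M₂| / SD_pooled = |62.3 − 73.8| / 24.4 = 11.5 / 24.4 = 0.471.
For two independent groups with equal n: n = 2·((z_{α/2} + z_β) / d)².
z_{α/2} + z_β = 1.960 + 0.524 = 2.484.
n = 2 × (2.484 / 0.471)² = 2 × 5.274² = 2 × 27.81 = 55.6.
Round up to the next whole participant.

n = 56 per group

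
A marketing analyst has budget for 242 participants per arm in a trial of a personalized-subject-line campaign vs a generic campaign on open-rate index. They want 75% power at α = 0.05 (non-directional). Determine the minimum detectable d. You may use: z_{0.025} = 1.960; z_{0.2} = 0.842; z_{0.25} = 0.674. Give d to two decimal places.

d_min ≈ 0.24

For two independent groups of n = 242 each: d_min = (z_{α/2} + z_β)·√(2/n).
z-sum = 1.960 + 0.674 = 2.634.
d_min = 2.634 × √(2/242) = 2.634 × 0.0909 = 0.239.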